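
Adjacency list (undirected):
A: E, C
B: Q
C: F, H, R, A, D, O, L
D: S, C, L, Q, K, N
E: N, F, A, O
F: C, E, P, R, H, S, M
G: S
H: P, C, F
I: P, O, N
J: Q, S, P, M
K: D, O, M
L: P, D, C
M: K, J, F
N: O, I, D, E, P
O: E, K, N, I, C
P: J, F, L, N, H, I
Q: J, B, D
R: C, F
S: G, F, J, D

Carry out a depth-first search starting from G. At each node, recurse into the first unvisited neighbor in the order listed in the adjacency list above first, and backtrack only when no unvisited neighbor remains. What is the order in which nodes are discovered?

G, S, F, C, H, P, J, Q, B, D, L, K, O, E, N, I, A, M, R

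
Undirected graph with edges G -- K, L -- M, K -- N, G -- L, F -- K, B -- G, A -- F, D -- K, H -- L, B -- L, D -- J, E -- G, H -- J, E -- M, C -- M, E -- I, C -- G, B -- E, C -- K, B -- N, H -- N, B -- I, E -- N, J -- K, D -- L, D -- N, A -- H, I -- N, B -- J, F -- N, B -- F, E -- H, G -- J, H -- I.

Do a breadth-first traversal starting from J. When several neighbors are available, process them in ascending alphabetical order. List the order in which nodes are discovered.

J, B, D, G, H, K, E, F, I, L, N, C, A, M

Visit J; enqueue B, D, G, H, K → queue [B, D, G, H, K]
Visit B; enqueue E, F, I, L, N → queue [D, G, H, K, E, F, I, L, N]
Visit D → queue [G, H, K, E, F, I, L, N]
Visit G; enqueue C → queue [H, K, E, F, I, L, N, C]
Visit H; enqueue A → queue [K, E, F, I, L, N, C, A]
Visit K → queue [E, F, I, L, N, C, A]
Visit E; enqueue M → queue [F, I, L, N, C, A, M]
Visit F → queue [I, L, N, C, A, M]
Visit I → queue [L, N, C, A, M]
Visit L → queue [N, C, A, M]
Visit N → queue [C, A, M]
Visit C → queue [A, M]
Visit A → queue [M]
Visit M → queue []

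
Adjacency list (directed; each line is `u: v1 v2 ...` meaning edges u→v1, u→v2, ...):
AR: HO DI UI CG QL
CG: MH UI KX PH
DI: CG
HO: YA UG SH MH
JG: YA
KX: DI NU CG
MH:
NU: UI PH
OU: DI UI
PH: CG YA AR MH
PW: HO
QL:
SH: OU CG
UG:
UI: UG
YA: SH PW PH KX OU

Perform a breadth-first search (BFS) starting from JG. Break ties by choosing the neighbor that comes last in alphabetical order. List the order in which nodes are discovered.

JG, YA, SH, PW, PH, OU, KX, CG, HO, MH, AR, UI, DI, NU, UG, QL

Visit JG; enqueue YA → queue [YA]
Visit YA; enqueue SH, PW, PH, OU, KX → queue [SH, PW, PH, OU, KX]
Visit SH; enqueue CG → queue [PW, PH, OU, KX, CG]
Visit PW; enqueue HO → queue [PH, OU, KX, CG, HO]
Visit PH; enqueue MH, AR → queue [OU, KX, CG, HO, MH, AR]
Visit OU; enqueue UI, DI → queue [KX, CG, HO, MH, AR, UI, DI]
Visit KX; enqueue NU → queue [CG, HO, MH, AR, UI, DI, NU]
Visit CG → queue [HO, MH, AR, UI, DI, NU]
Visit HO; enqueue UG → queue [MH, AR, UI, DI, NU, UG]
Visit MH → queue [AR, UI, DI, NU, UG]
Visit AR; enqueue QL → queue [UI, DI, NU, UG, QL]
Visit UI → queue [DI, NU, UG, QL]
Visit DI → queue [NU, UG, QL]
Visit NU → queue [UG, QL]
Visit UG → queue [QL]
Visit QL → queue []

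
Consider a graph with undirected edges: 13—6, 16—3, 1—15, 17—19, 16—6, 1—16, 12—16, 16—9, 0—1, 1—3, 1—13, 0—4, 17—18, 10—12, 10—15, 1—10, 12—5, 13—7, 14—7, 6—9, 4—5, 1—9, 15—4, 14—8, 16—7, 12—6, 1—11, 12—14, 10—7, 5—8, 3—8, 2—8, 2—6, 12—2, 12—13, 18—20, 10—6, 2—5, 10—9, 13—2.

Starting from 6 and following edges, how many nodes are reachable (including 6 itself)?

17

BFS from 6 visits: 6, 16, 13, 12, 10, 9, 2, 7, 3, 1, 14, 5, 15, 8, 11, 0, 4
Reachable nodes: 17 of 21 total.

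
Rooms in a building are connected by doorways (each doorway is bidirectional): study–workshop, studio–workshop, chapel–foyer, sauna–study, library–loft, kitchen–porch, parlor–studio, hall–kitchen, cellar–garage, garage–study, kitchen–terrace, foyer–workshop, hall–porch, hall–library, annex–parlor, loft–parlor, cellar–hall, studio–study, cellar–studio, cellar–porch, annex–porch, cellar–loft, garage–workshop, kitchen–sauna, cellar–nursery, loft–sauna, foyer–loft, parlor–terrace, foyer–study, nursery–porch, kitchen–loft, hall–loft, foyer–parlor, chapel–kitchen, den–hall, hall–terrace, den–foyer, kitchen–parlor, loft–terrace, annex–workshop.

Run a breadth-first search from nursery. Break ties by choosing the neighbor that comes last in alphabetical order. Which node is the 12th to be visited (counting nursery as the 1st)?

Visit nursery; enqueue porch, cellar → queue [porch, cellar]
Visit porch; enqueue kitchen, hall, annex → queue [cellar, kitchen, hall, annex]
Visit cellar; enqueue studio, loft, garage → queue [kitchen, hall, annex, studio, loft, garage]
Visit kitchen; enqueue terrace, sauna, parlor, chapel → queue [hall, annex, studio, loft, garage, terrace, sauna, parlor, chapel]
Visit hall; enqueue library, den → queue [annex, studio, loft, garage, terrace, sauna, parlor, chapel, library, den]
Visit annex; enqueue workshop → queue [studio, loft, garage, terrace, sauna, parlor, chapel, library, den, workshop]
Visit studio; enqueue study → queue [loft, garage, terrace, sauna, parlor, chapel, library, den, workshop, study]
Visit loft; enqueue foyer → queue [garage, terrace, sauna, parlor, chapel, library, den, workshop, study, foyer]
Visit garage → queue [terrace, sauna, parlor, chapel, library, den, workshop, study, foyer]
Visit terrace → queue [sauna, parlor, chapel, library, den, workshop, study, foyer]
Visit sauna → queue [parlor, chapel, library, den, workshop, study, foyer]
Visit parlor → queue [chapel, library, den, workshop, study, foyer]
Visit chapel → queue [library, den, workshop, study, foyer]
Visit library → queue [den, workshop, study, foyer]
Visit den → queue [workshop, study, foyer]
Visit workshop → queue [study, foyer]
Visit study → queue [foyer]
Visit foyer → queue []

Visit order: nursery, porch, cellar, kitchen, hall, annex, studio, loft, garage, terrace, sauna, parlor, chapel, library, den, workshop, study, foyer

parlor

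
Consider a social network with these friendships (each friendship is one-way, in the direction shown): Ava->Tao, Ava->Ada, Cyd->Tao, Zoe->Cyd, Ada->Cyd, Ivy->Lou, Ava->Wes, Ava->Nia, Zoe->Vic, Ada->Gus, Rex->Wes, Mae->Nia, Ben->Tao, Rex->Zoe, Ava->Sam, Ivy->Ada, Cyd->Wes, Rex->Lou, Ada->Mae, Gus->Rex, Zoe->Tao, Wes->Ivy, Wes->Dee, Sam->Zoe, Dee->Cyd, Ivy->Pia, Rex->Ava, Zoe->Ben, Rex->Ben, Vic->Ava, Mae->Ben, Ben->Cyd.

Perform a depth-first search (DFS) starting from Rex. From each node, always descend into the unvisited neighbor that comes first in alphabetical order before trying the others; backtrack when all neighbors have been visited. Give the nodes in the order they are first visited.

Rex Ava Ada Cyd Tao Wes Dee Ivy Lou Pia Gus Mae Ben Nia Sam Zoe Vic

Visit Rex
Rex → Ava
Ava → Ada
Ada → Cyd
Cyd → Tao
Cyd → Wes
Wes → Dee
Wes → Ivy
Ivy → Lou
Ivy → Pia
Ada → Gus
Ada → Mae
Mae → Ben
Mae → Nia
Ava → Sam
Sam → Zoe
Zoe → Vic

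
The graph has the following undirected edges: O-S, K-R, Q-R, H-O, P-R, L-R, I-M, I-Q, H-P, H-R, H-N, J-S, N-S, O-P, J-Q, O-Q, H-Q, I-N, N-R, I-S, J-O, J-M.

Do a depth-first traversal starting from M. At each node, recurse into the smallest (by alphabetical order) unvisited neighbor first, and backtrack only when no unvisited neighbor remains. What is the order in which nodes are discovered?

M, I, N, H, O, J, Q, R, K, L, P, S

Visit M
M → I
I → N
N → H
H → O
O → J
J → Q
Q → R
R → K
R → L
R → P
J → S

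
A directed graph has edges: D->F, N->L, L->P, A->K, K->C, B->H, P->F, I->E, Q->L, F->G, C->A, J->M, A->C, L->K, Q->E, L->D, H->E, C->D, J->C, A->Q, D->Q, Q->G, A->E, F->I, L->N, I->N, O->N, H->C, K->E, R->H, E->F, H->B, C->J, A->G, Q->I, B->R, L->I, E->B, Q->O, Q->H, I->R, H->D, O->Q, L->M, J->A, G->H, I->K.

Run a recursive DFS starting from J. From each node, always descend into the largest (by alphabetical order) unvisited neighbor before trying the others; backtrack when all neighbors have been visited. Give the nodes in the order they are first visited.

J -> M -> C -> D -> Q -> O -> N -> L -> P -> F -> I -> R -> H -> E -> B -> K -> G -> A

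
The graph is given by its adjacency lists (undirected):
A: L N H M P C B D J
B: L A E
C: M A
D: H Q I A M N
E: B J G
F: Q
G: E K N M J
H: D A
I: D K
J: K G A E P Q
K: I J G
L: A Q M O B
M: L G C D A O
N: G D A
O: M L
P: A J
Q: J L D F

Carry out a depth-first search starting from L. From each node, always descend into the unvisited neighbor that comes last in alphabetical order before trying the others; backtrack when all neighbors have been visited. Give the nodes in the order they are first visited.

L Q J P A N G M O D I K H C E B F

Visit L
L → Q
Q → J
J → P
P → A
A → N
N → G
G → M
M → O
M → D
D → I
I → K
D → H
M → C
G → E
E → B
Q → F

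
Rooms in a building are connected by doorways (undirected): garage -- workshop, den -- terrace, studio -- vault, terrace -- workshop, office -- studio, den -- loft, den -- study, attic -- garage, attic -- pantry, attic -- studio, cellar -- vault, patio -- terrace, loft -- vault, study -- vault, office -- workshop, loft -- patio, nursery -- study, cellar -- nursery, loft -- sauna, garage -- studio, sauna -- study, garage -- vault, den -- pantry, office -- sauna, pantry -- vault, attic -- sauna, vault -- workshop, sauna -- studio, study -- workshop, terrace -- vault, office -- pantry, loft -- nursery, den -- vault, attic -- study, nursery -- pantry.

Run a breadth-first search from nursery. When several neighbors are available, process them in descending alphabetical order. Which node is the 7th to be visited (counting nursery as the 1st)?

Visit nursery; enqueue study, pantry, loft, cellar → queue [study, pantry, loft, cellar]
Visit study; enqueue workshop, vault, sauna, den, attic → queue [pantry, loft, cellar, workshop, vault, sauna, den, attic]
Visit pantry; enqueue office → queue [loft, cellar, workshop, vault, sauna, den, attic, office]
Visit loft; enqueue patio → queue [cellar, workshop, vault, sauna, den, attic, office, patio]
Visit cellar → queue [workshop, vault, sauna, den, attic, office, patio]
Visit workshop; enqueue terrace, garage → queue [vault, sauna, den, attic, office, patio, terrace, garage]
Visit vault; enqueue studio → queue [sauna, den, attic, office, patio, terrace, garage, studio]
Visit sauna → queue [den, attic, office, patio, terrace, garage, studio]
Visit den → queue [attic, office, patio, terrace, garage, studio]
Visit attic → queue [office, patio, terrace, garage, studio]
Visit office → queue [patio, terrace, garage, studio]
Visit patio → queue [terrace, garage, studio]
Visit terrace → queue [garage, studio]
Visit garage → queue [studio]
Visit studio → queue []

Visit order: nursery, study, pantry, loft, cellar, workshop, vault, sauna, den, attic, office, patio, terrace, garage, studio

vault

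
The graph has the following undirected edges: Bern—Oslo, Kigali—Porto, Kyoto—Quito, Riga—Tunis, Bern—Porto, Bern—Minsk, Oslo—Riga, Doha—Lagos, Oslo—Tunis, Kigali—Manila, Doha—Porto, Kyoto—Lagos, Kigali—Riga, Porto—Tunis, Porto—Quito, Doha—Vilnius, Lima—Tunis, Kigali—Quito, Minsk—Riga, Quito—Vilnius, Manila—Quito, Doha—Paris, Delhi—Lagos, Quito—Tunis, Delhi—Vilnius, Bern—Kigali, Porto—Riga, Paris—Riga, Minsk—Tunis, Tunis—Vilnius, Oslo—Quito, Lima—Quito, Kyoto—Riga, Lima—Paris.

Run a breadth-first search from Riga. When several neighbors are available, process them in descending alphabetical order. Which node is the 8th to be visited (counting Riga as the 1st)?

Kigali

Visit Riga; enqueue Tunis, Porto, Paris, Oslo, Minsk, Kyoto, Kigali → queue [Tunis, Porto, Paris, Oslo, Minsk, Kyoto, Kigali]
Visit Tunis; enqueue Vilnius, Quito, Lima → queue [Porto, Paris, Oslo, Minsk, Kyoto, Kigali, Vilnius, Quito, Lima]
Visit Porto; enqueue Doha, Bern → queue [Paris, Oslo, Minsk, Kyoto, Kigali, Vilnius, Quito, Lima, Doha, Bern]
Visit Paris → queue [Oslo, Minsk, Kyoto, Kigali, Vilnius, Quito, Lima, Doha, Bern]
Visit Oslo → queue [Minsk, Kyoto, Kigali, Vilnius, Quito, Lima, Doha, Bern]
Visit Minsk → queue [Kyoto, Kigali, Vilnius, Quito, Lima, Doha, Bern]
Visit Kyoto; enqueue Lagos → queue [Kigali, Vilnius, Quito, Lima, Doha, Bern, Lagos]
Visit Kigali; enqueue Manila → queue [Vilnius, Quito, Lima, Doha, Bern, Lagos, Manila]
Visit Vilnius; enqueue Delhi → queue [Quito, Lima, Doha, Bern, Lagos, Manila, Delhi]
Visit Quito → queue [Lima, Doha, Bern, Lagos, Manila, Delhi]
Visit Lima → queue [Doha, Bern, Lagos, Manila, Delhi]
Visit Doha → queue [Bern, Lagos, Manila, Delhi]
Visit Bern → queue [Lagos, Manila, Delhi]
Visit Lagos → queue [Manila, Delhi]
Visit Manila → queue [Delhi]
Visit Delhi → queue []

Visit order: Riga, Tunis, Porto, Paris, Oslo, Minsk, Kyoto, Kigali, Vilnius, Quito, Lima, Doha, Bern, Lagos, Manila, Delhi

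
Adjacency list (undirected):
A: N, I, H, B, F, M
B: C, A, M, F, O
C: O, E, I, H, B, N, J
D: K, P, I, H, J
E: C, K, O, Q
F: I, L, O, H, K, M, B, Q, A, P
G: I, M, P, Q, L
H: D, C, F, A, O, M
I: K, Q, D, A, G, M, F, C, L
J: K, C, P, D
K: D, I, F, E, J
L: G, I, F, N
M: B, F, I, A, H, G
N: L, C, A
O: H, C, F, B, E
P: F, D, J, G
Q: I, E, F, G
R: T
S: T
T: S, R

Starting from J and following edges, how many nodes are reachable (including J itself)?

BFS from J visits: J, K, C, P, D, I, F, E, O, H, B, N, G, Q, A, M, L
Reachable nodes: 17 of 20 total.

17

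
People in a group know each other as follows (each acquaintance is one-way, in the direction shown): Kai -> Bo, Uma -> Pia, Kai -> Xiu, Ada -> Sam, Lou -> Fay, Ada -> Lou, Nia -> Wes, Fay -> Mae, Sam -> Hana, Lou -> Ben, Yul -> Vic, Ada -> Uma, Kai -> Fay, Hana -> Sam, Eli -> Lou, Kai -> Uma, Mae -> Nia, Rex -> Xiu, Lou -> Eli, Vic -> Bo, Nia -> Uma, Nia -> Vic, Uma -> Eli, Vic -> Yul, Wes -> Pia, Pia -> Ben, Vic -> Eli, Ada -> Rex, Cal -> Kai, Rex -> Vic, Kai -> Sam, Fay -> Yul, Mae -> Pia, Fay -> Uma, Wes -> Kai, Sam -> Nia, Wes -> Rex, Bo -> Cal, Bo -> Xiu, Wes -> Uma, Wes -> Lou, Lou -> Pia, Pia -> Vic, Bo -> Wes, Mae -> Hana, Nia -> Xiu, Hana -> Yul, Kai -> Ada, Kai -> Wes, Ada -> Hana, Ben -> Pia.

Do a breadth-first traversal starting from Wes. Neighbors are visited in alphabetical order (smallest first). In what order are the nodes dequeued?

Wes -> Kai -> Lou -> Pia -> Rex -> Uma -> Ada -> Bo -> Fay -> Sam -> Xiu -> Ben -> Eli -> Vic -> Hana -> Cal -> Mae -> Yul -> Nia

Visit Wes; enqueue Kai, Lou, Pia, Rex, Uma → queue [Kai, Lou, Pia, Rex, Uma]
Visit Kai; enqueue Ada, Bo, Fay, Sam, Xiu → queue [Lou, Pia, Rex, Uma, Ada, Bo, Fay, Sam, Xiu]
Visit Lou; enqueue Ben, Eli → queue [Pia, Rex, Uma, Ada, Bo, Fay, Sam, Xiu, Ben, Eli]
Visit Pia; enqueue Vic → queue [Rex, Uma, Ada, Bo, Fay, Sam, Xiu, Ben, Eli, Vic]
Visit Rex → queue [Uma, Ada, Bo, Fay, Sam, Xiu, Ben, Eli, Vic]
Visit Uma → queue [Ada, Bo, Fay, Sam, Xiu, Ben, Eli, Vic]
Visit Ada; enqueue Hana → queue [Bo, Fay, Sam, Xiu, Ben, Eli, Vic, Hana]
Visit Bo; enqueue Cal → queue [Fay, Sam, Xiu, Ben, Eli, Vic, Hana, Cal]
Visit Fay; enqueue Mae, Yul → queue [Sam, Xiu, Ben, Eli, Vic, Hana, Cal, Mae, Yul]
Visit Sam; enqueue Nia → queue [Xiu, Ben, Eli, Vic, Hana, Cal, Mae, Yul, Nia]
Visit Xiu → queue [Ben, Eli, Vic, Hana, Cal, Mae, Yul, Nia]
Visit Ben → queue [Eli, Vic, Hana, Cal, Mae, Yul, Nia]
Visit Eli → queue [Vic, Hana, Cal, Mae, Yul, Nia]
Visit Vic → queue [Hana, Cal, Mae, Yul, Nia]
Visit Hana → queue [Cal, Mae, Yul, Nia]
Visit Cal → queue [Mae, Yul, Nia]
Visit Mae → queue [Yul, Nia]
Visit Yul → queue [Nia]
Visit Nia → queue []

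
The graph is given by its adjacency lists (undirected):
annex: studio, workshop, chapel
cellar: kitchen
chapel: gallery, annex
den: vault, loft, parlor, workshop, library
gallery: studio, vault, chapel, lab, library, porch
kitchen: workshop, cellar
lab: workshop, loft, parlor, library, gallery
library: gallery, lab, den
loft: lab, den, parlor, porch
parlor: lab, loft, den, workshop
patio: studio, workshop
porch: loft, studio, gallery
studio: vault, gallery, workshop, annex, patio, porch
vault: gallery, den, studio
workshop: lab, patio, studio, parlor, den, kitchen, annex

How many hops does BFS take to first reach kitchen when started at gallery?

3

Level 0: gallery
Level 1: chapel, lab, library, porch, studio, vault
Level 2: annex, den, loft, parlor, patio, workshop
Level 3: kitchen
Level 4: cellar
kitchen first appears at level 3.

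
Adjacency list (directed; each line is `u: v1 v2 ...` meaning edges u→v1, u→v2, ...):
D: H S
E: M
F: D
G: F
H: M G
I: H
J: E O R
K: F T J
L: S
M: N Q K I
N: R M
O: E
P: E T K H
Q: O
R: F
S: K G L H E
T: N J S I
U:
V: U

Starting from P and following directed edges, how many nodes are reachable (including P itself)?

17

BFS from P visits: P, E, T, K, H, M, N, J, S, I, F, G, Q, R, O, L, D
Reachable nodes: 17 of 19 total.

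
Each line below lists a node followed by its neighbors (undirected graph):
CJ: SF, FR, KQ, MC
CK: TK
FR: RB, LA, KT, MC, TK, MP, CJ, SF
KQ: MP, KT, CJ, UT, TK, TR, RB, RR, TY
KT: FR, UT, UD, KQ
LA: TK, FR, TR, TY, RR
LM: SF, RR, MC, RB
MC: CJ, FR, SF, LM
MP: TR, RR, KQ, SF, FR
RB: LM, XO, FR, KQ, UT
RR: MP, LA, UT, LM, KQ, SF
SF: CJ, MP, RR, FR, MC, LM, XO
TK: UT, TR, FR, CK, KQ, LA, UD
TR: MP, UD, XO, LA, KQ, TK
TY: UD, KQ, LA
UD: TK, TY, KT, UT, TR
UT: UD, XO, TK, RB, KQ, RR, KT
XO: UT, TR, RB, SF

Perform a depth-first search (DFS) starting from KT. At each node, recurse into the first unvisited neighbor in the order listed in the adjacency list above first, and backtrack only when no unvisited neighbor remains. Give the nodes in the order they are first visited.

Visit KT
KT → FR
FR → RB
RB → LM
LM → SF
SF → CJ
CJ → KQ
KQ → MP
MP → TR
TR → UD
UD → TK
TK → UT
UT → XO
UT → RR
RR → LA
LA → TY
TK → CK
CJ → MC

KT, FR, RB, LM, SF, CJ, KQ, MP, TR, UD, TK, UT, XO, RR, LA, TY, CK, MC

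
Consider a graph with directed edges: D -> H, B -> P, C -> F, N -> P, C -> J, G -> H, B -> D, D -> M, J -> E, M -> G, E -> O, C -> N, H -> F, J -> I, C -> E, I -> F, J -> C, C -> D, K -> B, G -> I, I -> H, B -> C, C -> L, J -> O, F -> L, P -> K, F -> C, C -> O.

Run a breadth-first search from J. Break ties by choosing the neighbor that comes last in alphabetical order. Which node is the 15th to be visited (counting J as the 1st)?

Visit J; enqueue O, I, E, C → queue [O, I, E, C]
Visit O → queue [I, E, C]
Visit I; enqueue H, F → queue [E, C, H, F]
Visit E → queue [C, H, F]
Visit C; enqueue N, L, D → queue [H, F, N, L, D]
Visit H → queue [F, N, L, D]
Visit F → queue [N, L, D]
Visit N; enqueue P → queue [L, D, P]
Visit L → queue [D, P]
Visit D; enqueue M → queue [P, M]
Visit P; enqueue K → queue [M, K]
Visit M; enqueue G → queue [K, G]
Visit K; enqueue B → queue [G, B]
Visit G → queue [B]
Visit B → queue []

Visit order: J, O, I, E, C, H, F, N, L, D, P, M, K, G, B

B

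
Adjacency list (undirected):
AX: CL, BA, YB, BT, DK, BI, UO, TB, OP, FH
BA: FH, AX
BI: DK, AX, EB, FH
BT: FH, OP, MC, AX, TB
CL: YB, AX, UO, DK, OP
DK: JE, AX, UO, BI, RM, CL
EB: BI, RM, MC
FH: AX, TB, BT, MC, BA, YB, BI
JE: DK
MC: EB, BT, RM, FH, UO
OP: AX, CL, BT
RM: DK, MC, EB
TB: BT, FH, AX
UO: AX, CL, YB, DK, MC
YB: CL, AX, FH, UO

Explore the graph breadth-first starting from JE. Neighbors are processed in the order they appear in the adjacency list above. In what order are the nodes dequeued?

JE DK AX UO BI RM CL BA YB BT TB OP FH MC EB

Visit JE; enqueue DK → queue [DK]
Visit DK; enqueue AX, UO, BI, RM, CL → queue [AX, UO, BI, RM, CL]
Visit AX; enqueue BA, YB, BT, TB, OP, FH → queue [UO, BI, RM, CL, BA, YB, BT, TB, OP, FH]
Visit UO; enqueue MC → queue [BI, RM, CL, BA, YB, BT, TB, OP, FH, MC]
Visit BI; enqueue EB → queue [RM, CL, BA, YB, BT, TB, OP, FH, MC, EB]
Visit RM → queue [CL, BA, YB, BT, TB, OP, FH, MC, EB]
Visit CL → queue [BA, YB, BT, TB, OP, FH, MC, EB]
Visit BA → queue [YB, BT, TB, OP, FH, MC, EB]
Visit YB → queue [BT, TB, OP, FH, MC, EB]
Visit BT → queue [TB, OP, FH, MC, EB]
Visit TB → queue [OP, FH, MC, EB]
Visit OP → queue [FH, MC, EB]
Visit FH → queue [MC, EB]
Visit MC → queue [EB]
Visit EB → queue []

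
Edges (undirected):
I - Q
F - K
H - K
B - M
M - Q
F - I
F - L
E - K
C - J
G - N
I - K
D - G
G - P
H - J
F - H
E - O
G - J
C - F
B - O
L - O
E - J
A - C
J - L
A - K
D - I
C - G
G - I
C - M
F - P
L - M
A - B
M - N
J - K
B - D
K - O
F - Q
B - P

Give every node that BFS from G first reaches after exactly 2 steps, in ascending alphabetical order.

A, B, E, F, H, K, L, M, Q

Level 0: G
Level 1: C, D, I, J, N, P
Level 2: A, B, E, F, H, K, L, M, Q
Level 3: O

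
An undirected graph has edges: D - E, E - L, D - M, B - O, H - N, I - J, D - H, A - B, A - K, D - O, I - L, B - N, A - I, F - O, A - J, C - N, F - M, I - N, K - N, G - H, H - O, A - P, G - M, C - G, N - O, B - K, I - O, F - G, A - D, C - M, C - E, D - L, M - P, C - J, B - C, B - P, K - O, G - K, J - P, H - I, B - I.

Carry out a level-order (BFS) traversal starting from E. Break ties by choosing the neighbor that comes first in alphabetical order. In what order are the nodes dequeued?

Visit E; enqueue C, D, L → queue [C, D, L]
Visit C; enqueue B, G, J, M, N → queue [D, L, B, G, J, M, N]
Visit D; enqueue A, H, O → queue [L, B, G, J, M, N, A, H, O]
Visit L; enqueue I → queue [B, G, J, M, N, A, H, O, I]
Visit B; enqueue K, P → queue [G, J, M, N, A, H, O, I, K, P]
Visit G; enqueue F → queue [J, M, N, A, H, O, I, K, P, F]
Visit J → queue [M, N, A, H, O, I, K, P, F]
Visit M → queue [N, A, H, O, I, K, P, F]
Visit N → queue [A, H, O, I, K, P, F]
Visit A → queue [H, O, I, K, P, F]
Visit H → queue [O, I, K, P, F]
Visit O → queue [I, K, P, F]
Visit I → queue [K, P, F]
Visit K → queue [P, F]
Visit P → queue [F]
Visit F → queue []

E -> C -> D -> L -> B -> G -> J -> M -> N -> A -> H -> O -> I -> K -> P -> F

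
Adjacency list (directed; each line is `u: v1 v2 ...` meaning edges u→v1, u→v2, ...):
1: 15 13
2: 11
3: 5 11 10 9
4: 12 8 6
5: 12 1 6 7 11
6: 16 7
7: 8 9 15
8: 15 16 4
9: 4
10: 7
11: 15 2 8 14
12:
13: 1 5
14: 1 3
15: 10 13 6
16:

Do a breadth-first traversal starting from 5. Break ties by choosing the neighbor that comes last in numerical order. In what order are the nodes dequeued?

5 12 11 7 6 1 15 14 8 2 9 16 13 10 3 4

Visit 5; enqueue 12, 11, 7, 6, 1 → queue [12, 11, 7, 6, 1]
Visit 12 → queue [11, 7, 6, 1]
Visit 11; enqueue 15, 14, 8, 2 → queue [7, 6, 1, 15, 14, 8, 2]
Visit 7; enqueue 9 → queue [6, 1, 15, 14, 8, 2, 9]
Visit 6; enqueue 16 → queue [1, 15, 14, 8, 2, 9, 16]
Visit 1; enqueue 13 → queue [15, 14, 8, 2, 9, 16, 13]
Visit 15; enqueue 10 → queue [14, 8, 2, 9, 16, 13, 10]
Visit 14; enqueue 3 → queue [8, 2, 9, 16, 13, 10, 3]
Visit 8; enqueue 4 → queue [2, 9, 16, 13, 10, 3, 4]
Visit 2 → queue [9, 16, 13, 10, 3, 4]
Visit 9 → queue [16, 13, 10, 3, 4]
Visit 16 → queue [13, 10, 3, 4]
Visit 13 → queue [10, 3, 4]
Visit 10 → queue [3, 4]
Visit 3 → queue [4]
Visit 4 → queue []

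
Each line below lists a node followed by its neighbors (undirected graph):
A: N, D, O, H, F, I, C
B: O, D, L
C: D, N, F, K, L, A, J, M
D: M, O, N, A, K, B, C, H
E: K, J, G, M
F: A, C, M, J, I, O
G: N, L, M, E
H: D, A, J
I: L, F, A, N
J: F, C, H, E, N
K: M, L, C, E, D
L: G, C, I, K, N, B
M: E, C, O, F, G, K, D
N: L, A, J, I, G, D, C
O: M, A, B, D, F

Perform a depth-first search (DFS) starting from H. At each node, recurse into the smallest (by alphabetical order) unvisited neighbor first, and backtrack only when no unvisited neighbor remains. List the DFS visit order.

H, A, C, D, B, L, G, E, J, F, I, N, M, K, O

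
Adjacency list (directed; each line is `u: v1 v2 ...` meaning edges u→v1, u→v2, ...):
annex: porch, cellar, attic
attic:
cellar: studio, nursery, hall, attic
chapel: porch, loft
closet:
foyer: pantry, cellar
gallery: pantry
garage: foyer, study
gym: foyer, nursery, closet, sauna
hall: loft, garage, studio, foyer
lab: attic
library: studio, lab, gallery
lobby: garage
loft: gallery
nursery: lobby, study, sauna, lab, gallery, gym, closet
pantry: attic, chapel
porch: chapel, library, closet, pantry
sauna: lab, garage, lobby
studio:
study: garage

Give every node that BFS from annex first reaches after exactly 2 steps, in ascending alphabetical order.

chapel, closet, hall, library, nursery, pantry, studio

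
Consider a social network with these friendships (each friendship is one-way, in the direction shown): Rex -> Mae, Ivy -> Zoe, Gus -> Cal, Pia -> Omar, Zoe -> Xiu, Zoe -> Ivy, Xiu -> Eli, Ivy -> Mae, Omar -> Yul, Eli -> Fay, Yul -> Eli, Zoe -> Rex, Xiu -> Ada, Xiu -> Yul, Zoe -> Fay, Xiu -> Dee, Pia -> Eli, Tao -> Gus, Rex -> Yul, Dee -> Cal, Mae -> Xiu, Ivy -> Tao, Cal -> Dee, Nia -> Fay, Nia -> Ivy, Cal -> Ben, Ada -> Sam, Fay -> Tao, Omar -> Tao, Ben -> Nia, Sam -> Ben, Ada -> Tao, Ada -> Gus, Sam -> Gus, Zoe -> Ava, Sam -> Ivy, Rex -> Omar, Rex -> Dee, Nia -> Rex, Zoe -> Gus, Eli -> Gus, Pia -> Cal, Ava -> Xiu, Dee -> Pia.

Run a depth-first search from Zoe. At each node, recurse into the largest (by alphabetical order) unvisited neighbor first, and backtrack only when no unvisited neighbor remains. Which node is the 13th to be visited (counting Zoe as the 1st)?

Rex

Visit Zoe
Zoe → Xiu
Xiu → Yul
Yul → Eli
Eli → Gus
Gus → Cal
Cal → Dee
Dee → Pia
Pia → Omar
Omar → Tao
Cal → Ben
Ben → Nia
Nia → Rex
Rex → Mae
Nia → Ivy
Nia → Fay
Xiu → Ada
Ada → Sam
Zoe → Ava

Visit order: Zoe, Xiu, Yul, Eli, Gus, Cal, Dee, Pia, Omar, Tao, Ben, Nia, Rex, Mae, Ivy, Fay, Ada, Sam, Ava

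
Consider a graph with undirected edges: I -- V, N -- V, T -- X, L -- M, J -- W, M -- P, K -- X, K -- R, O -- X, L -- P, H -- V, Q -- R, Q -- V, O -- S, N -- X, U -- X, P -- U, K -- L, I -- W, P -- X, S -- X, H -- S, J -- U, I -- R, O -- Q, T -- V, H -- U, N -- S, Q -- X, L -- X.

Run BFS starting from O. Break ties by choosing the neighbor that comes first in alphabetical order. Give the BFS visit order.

Visit O; enqueue Q, S, X → queue [Q, S, X]
Visit Q; enqueue R, V → queue [S, X, R, V]
Visit S; enqueue H, N → queue [X, R, V, H, N]
Visit X; enqueue K, L, P, T, U → queue [R, V, H, N, K, L, P, T, U]
Visit R; enqueue I → queue [V, H, N, K, L, P, T, U, I]
Visit V → queue [H, N, K, L, P, T, U, I]
Visit H → queue [N, K, L, P, T, U, I]
Visit N → queue [K, L, P, T, U, I]
Visit K → queue [L, P, T, U, I]
Visit L; enqueue M → queue [P, T, U, I, M]
Visit P → queue [T, U, I, M]
Visit T → queue [U, I, M]
Visit U; enqueue J → queue [I, M, J]
Visit I; enqueue W → queue [M, J, W]
Visit M → queue [J, W]
Visit J → queue [W]
Visit W → queue []

O, Q, S, X, R, V, H, N, K, L, P, T, U, I, M, J, W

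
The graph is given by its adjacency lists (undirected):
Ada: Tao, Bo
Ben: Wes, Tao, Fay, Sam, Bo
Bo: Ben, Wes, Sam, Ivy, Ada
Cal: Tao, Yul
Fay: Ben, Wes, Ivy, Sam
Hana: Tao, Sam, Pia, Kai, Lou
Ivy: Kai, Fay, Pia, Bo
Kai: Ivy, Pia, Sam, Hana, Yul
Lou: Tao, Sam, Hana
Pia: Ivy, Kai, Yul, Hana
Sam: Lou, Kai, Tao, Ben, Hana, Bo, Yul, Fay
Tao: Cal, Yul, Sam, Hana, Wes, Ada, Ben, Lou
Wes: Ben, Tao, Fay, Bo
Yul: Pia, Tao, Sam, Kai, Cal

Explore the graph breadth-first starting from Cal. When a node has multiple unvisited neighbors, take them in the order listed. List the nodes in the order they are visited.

Cal, Tao, Yul, Sam, Hana, Wes, Ada, Ben, Lou, Pia, Kai, Bo, Fay, Ivy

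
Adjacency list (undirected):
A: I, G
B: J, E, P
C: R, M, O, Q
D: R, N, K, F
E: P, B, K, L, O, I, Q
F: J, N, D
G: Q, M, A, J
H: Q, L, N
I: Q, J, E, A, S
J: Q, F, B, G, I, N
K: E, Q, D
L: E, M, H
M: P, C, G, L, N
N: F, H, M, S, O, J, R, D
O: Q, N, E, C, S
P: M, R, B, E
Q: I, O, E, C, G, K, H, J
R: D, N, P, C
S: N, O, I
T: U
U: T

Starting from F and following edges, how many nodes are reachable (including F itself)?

BFS from F visits: F, N, J, D, S, R, O, M, H, Q, I, G, B, K, P, C, E, L, A
Reachable nodes: 19 of 21 total.

19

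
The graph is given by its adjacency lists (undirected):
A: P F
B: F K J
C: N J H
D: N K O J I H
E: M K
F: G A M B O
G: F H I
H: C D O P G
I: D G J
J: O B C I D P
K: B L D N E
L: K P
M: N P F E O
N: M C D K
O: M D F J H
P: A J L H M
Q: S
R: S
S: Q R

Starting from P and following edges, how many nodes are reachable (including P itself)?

BFS from P visits: P, M, L, J, H, A, O, N, F, E, K, I, D, C, B, G
Reachable nodes: 16 of 19 total.

16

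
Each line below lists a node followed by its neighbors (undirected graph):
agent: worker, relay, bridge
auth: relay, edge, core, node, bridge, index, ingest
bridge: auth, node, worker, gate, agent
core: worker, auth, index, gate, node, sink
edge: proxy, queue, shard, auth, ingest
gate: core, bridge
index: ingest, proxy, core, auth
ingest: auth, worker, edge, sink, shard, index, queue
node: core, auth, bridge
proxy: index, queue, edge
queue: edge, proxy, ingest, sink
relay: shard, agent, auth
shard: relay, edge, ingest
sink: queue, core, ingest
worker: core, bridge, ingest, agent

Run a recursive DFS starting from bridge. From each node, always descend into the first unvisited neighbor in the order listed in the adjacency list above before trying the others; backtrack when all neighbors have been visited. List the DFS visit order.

Visit bridge
bridge → auth
auth → relay
relay → shard
shard → edge
edge → proxy
proxy → index
index → ingest
ingest → worker
worker → core
core → gate
core → node
core → sink
sink → queue
worker → agent

bridge auth relay shard edge proxy index ingest worker core gate node sink queue agent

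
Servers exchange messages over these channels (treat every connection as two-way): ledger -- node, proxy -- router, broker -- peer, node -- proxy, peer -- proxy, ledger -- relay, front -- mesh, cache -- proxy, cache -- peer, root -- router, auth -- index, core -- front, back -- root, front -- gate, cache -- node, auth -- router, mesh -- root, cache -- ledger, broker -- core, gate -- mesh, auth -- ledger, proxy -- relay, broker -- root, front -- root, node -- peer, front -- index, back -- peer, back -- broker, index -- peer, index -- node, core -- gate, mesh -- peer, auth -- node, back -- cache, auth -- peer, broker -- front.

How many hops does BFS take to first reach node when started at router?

2

Level 0: router
Level 1: auth, proxy, root
Level 2: back, broker, cache, front, index, ledger, mesh, node, peer, relay
Level 3: core, gate
node first appears at level 2.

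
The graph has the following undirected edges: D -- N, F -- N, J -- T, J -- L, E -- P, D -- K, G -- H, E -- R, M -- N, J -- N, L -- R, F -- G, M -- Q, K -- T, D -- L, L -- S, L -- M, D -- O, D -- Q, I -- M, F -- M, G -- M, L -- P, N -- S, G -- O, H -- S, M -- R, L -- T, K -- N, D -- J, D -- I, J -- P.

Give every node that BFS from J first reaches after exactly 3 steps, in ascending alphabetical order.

Level 0: J
Level 1: D, L, N, P, T
Level 2: E, F, I, K, M, O, Q, R, S
Level 3: G, H

G, H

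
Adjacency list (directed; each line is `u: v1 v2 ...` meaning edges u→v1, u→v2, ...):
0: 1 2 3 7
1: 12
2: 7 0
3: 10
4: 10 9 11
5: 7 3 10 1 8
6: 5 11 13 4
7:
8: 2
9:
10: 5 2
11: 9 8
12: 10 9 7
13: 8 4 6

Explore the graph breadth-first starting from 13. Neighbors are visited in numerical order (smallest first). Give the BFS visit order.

Visit 13; enqueue 4, 6, 8 → queue [4, 6, 8]
Visit 4; enqueue 9, 10, 11 → queue [6, 8, 9, 10, 11]
Visit 6; enqueue 5 → queue [8, 9, 10, 11, 5]
Visit 8; enqueue 2 → queue [9, 10, 11, 5, 2]
Visit 9 → queue [10, 11, 5, 2]
Visit 10 → queue [11, 5, 2]
Visit 11 → queue [5, 2]
Visit 5; enqueue 1, 3, 7 → queue [2, 1, 3, 7]
Visit 2; enqueue 0 → queue [1, 3, 7, 0]
Visit 1; enqueue 12 → queue [3, 7, 0, 12]
Visit 3 → queue [7, 0, 12]
Visit 7 → queue [0, 12]
Visit 0 → queue [12]
Visit 12 → queue []

13 4 6 8 9 10 11 5 2 1 3 7 0 12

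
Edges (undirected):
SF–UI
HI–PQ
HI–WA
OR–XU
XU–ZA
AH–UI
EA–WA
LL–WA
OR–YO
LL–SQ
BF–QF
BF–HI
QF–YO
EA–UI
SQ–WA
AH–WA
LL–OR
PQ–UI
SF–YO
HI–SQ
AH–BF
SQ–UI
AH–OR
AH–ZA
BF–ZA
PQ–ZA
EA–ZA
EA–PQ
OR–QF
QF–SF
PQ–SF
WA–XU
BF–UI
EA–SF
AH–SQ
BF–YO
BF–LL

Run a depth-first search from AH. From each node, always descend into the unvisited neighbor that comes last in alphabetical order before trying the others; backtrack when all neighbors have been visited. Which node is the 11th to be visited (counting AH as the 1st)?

Visit AH
AH → ZA
ZA → XU
XU → WA
WA → SQ
SQ → UI
UI → SF
SF → YO
YO → QF
QF → OR
OR → LL
LL → BF
BF → HI
HI → PQ
PQ → EA

Visit order: AH, ZA, XU, WA, SQ, UI, SF, YO, QF, OR, LL, BF, HI, PQ, EA

LL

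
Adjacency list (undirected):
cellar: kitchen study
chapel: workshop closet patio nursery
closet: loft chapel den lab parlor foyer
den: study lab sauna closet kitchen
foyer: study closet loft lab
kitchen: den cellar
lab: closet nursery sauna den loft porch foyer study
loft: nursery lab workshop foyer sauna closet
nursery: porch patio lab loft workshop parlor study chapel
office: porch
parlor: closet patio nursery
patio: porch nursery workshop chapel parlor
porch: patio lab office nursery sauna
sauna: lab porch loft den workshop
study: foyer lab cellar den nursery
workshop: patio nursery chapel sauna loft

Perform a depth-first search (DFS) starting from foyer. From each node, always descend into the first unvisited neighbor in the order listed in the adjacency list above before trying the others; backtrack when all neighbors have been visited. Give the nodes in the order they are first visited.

foyer, study, lab, closet, loft, nursery, porch, patio, workshop, chapel, sauna, den, kitchen, cellar, parlor, office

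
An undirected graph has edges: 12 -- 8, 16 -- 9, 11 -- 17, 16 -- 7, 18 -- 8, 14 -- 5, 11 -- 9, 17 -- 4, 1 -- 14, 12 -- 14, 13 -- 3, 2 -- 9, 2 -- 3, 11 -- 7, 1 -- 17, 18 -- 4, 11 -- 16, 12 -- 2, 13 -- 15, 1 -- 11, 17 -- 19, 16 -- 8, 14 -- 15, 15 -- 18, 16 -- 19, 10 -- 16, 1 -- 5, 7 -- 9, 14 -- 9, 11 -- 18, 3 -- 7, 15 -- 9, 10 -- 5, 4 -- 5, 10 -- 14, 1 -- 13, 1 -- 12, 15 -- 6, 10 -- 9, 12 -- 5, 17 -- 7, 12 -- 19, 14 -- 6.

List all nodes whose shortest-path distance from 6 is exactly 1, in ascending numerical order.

Level 0: 6
Level 1: 14, 15
Level 2: 1, 5, 9, 10, 12, 13, 18
Level 3: 2, 3, 4, 7, 8, 11, 16, 17, 19

14, 15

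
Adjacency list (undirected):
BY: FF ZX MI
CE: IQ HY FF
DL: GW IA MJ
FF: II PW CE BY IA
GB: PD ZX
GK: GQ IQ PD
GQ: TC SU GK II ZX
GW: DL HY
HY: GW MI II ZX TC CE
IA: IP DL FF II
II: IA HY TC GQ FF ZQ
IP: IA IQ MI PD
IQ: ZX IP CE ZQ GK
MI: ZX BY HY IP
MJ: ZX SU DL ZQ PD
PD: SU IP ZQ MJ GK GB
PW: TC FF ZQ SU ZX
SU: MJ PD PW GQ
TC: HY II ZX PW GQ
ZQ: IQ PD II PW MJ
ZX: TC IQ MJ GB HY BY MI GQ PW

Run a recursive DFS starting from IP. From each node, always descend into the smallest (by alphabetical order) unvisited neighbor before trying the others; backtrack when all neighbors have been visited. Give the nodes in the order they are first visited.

Visit IP
IP → IA
IA → DL
DL → GW
GW → HY
HY → CE
CE → FF
FF → BY
BY → MI
MI → ZX
ZX → GB
GB → PD
PD → GK
GK → GQ
GQ → II
II → TC
TC → PW
PW → SU
SU → MJ
MJ → ZQ
ZQ → IQ

IP → IA → DL → GW → HY → CE → FF → BY → MI → ZX → GB → PD → GK → GQ → II → TC → PW → SU → MJ → ZQ → IQ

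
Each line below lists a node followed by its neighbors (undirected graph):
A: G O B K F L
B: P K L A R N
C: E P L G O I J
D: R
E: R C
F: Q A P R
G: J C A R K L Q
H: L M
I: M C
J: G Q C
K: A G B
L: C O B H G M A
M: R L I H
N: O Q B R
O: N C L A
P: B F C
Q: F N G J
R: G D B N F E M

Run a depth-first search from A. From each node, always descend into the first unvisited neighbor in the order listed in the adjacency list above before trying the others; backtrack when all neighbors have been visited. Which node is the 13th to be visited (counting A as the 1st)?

Visit A
A → G
G → J
J → Q
Q → F
F → P
P → B
B → K
B → L
L → C
C → E
E → R
R → D
R → N
N → O
R → M
M → I
M → H

Visit order: A, G, J, Q, F, P, B, K, L, C, E, R, D, N, O, M, I, H

D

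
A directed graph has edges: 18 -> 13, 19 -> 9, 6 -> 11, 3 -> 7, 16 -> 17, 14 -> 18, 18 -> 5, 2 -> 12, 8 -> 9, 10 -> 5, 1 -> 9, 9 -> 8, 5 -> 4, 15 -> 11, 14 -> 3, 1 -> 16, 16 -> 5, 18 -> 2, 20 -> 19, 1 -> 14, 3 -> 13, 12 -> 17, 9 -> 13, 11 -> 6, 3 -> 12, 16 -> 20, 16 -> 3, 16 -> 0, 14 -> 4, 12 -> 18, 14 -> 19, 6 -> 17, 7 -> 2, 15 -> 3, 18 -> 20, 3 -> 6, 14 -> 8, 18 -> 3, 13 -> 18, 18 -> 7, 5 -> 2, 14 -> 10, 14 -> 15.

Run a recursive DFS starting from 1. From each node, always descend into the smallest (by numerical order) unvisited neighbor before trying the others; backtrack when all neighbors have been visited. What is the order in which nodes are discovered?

1, 9, 8, 13, 18, 2, 12, 17, 3, 6, 11, 7, 5, 4, 20, 19, 14, 10, 15, 16, 0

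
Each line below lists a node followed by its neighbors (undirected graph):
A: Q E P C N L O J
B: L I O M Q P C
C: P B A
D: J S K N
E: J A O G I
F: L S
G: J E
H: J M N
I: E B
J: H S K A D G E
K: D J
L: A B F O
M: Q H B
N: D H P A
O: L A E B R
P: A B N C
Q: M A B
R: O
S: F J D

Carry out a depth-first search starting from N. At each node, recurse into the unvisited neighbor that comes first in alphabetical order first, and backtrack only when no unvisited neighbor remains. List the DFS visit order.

N, A, C, B, I, E, G, J, D, K, S, F, L, O, R, H, M, Q, P

Visit N
N → A
A → C
C → B
B → I
I → E
E → G
G → J
J → D
D → K
D → S
S → F
F → L
L → O
O → R
J → H
H → M
M → Q
B → P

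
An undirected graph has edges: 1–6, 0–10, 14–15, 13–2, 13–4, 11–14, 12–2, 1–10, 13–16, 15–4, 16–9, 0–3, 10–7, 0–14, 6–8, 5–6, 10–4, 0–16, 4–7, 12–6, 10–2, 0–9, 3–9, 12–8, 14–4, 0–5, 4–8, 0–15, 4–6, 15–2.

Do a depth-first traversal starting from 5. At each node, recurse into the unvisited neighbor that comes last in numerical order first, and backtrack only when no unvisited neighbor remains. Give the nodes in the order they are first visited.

5 6 12 8 4 15 14 11 0 16 13 2 10 7 1 9 3

Visit 5
5 → 6
6 → 12
12 → 8
8 → 4
4 → 15
15 → 14
14 → 11
14 → 0
0 → 16
16 → 13
13 → 2
2 → 10
10 → 7
10 → 1
16 → 9
9 → 3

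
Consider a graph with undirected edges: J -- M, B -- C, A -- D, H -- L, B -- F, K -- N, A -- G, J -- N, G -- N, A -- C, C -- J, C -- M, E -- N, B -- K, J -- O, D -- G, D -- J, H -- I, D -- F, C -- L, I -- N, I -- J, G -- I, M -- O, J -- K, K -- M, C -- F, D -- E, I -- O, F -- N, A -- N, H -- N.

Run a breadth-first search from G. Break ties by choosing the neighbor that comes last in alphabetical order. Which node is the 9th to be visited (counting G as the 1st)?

Visit G; enqueue N, I, D, A → queue [N, I, D, A]
Visit N; enqueue K, J, H, F, E → queue [I, D, A, K, J, H, F, E]
Visit I; enqueue O → queue [D, A, K, J, H, F, E, O]
Visit D → queue [A, K, J, H, F, E, O]
Visit A; enqueue C → queue [K, J, H, F, E, O, C]
Visit K; enqueue M, B → queue [J, H, F, E, O, C, M, B]
Visit J → queue [H, F, E, O, C, M, B]
Visit H; enqueue L → queue [F, E, O, C, M, B, L]
Visit F → queue [E, O, C, M, B, L]
Visit E → queue [O, C, M, B, L]
Visit O → queue [C, M, B, L]
Visit C → queue [M, B, L]
Visit M → queue [B, L]
Visit B → queue [L]
Visit L → queue []

Visit order: G, N, I, D, A, K, J, H, F, E, O, C, M, B, L

F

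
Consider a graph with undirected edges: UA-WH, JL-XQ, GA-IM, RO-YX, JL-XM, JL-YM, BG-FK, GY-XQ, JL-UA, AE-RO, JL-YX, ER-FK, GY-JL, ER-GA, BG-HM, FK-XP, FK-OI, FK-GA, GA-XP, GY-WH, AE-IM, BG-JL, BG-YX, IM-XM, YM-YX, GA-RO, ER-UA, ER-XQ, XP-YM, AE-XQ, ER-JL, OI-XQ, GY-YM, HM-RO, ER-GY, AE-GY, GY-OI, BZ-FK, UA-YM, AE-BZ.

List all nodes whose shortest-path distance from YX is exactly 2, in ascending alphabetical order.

AE, ER, FK, GA, GY, HM, UA, XM, XP, XQ

Level 0: YX
Level 1: BG, JL, RO, YM
Level 2: AE, ER, FK, GA, GY, HM, UA, XM, XP, XQ
Level 3: BZ, IM, OI, WH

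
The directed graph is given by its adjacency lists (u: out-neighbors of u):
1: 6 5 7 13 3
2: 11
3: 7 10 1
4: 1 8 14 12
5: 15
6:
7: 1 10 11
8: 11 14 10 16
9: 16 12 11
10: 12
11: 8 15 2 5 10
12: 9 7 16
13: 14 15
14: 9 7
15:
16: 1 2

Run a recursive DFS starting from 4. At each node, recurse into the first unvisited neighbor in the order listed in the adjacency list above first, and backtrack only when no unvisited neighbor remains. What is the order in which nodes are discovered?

4 -> 1 -> 6 -> 5 -> 15 -> 7 -> 10 -> 12 -> 9 -> 16 -> 2 -> 11 -> 8 -> 14 -> 13 -> 3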